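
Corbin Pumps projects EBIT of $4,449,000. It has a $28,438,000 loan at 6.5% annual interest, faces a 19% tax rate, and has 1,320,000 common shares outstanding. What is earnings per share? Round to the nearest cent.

Pre-tax income = $4,449,000 − $1,848,470.00 = $2,600,530.00.
After tax at 19%: net income = $2,600,530.00 × 0.81 = $2,106,429.30.
Per share: $2,106,429.30 / 1,320,000 shares = $1.60.

$1.60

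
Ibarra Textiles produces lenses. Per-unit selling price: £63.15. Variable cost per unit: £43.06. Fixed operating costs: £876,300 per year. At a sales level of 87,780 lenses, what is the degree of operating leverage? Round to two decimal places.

Contribution at this volume is 87,780 × £20.09 = £1,763,500.20.
EBIT = £1,763,500.20 − £876,300 = £887,200.20.
Degree of operating leverage = £1,763,500.20 / £887,200.20 = 1.9877.

1.99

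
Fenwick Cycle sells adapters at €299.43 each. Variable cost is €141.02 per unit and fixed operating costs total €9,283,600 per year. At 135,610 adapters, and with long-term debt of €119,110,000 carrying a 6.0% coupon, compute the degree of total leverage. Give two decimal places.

4.25

At 135,610 units, contribution = 135,610 × €158.41 = €21,481,980.10.
EBIT = €21,481,980.10 − €9,283,600 = €12,198,380.10. Interest = €7,146,600.00.
DOL = €21,481,980.10 ÷ €12,198,380.10 = 1.7611; DFL = €12,198,380.10 ÷ €5,051,780.10 = 2.4147.
Combined leverage = 1.7611 × 2.4147 = 4.2525.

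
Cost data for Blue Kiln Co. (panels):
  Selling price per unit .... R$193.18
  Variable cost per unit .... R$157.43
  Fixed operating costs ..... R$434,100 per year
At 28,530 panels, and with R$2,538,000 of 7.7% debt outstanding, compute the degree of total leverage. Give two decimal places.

2.61

Contribution at this volume is 28,530 × R$35.75 = R$1,019,947.50.
EBIT = R$1,019,947.50 − R$434,100 = R$585,847.50. Interest = R$195,426.00, so EBIT − I = R$390,421.50.
DCL = contribution ÷ (EBIT − I) = R$1,019,947.50 ÷ R$390,421.50 = 2.6124.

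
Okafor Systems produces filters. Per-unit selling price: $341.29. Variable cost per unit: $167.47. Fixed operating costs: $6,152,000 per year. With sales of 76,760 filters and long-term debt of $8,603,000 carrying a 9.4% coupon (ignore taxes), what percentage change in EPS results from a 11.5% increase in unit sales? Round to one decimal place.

+24.0%

At 76,760 units, contribution = 76,760 × $173.82 = $13,342,423.20.
EBIT = $13,342,423.20 − $6,152,000 = $7,190,423.20.
After interest of $808,682.00, pre-tax earnings = $6,381,741.20.
Degree of combined leverage = contribution ÷ (EBIT − I) = $13,342,423.20 ÷ $6,381,741.20 = 2.0907.
%ΔEPS = DCL × %ΔSales = 2.0907 × +11.5% = +24.0%.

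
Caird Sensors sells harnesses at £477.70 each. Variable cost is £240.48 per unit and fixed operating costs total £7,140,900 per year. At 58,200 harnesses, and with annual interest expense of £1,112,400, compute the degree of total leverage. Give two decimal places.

2.49

Total contribution margin = 58,200 × £237.22 = £13,806,204.00.
Operating income = contribution − fixed costs = £13,806,204.00 − £7,140,900 = £6,665,304.00. Interest = £1,112,400.00.
DOL = £13,806,204.00 ÷ £6,665,304.00 = 2.0714; DFL = £6,665,304.00 ÷ £5,552,904.00 = 1.2003.
Combined leverage = 2.0714 × 1.2003 = 2.4863.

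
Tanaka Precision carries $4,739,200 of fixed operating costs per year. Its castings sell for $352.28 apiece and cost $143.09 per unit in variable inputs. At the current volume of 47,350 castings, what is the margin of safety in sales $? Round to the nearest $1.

Unit CM = price − variable cost = $352.28 − $143.09 = $209.19. Break-even units = $4,739,200 ÷ $209.19 = 22,655.00; break-even revenue = 22,655.00 × $352.28 = $7,980,904.33.
Current sales = 47,350 × $352.28 = $16,680,458.00.
Margin of safety = $16,680,458.00 − $7,980,904.33 = $8,699,554.

$8,699,554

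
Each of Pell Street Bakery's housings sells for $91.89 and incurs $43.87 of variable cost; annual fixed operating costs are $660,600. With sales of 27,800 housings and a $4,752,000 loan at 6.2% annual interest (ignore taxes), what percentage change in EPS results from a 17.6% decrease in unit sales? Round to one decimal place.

-61.9%

Total contribution margin = 27,800 × $48.02 = $1,334,956.00.
Operating income = contribution − fixed costs = $1,334,956.00 − $660,600 = $674,356.00.
After interest of $294,624.00, pre-tax earnings = $379,732.00.
Degree of combined leverage = contribution ÷ (EBIT − I) = $1,334,956.00 ÷ $379,732.00 = 3.5155.
%ΔEPS = DCL × %ΔSales = 3.5155 × -17.6% = -61.9%.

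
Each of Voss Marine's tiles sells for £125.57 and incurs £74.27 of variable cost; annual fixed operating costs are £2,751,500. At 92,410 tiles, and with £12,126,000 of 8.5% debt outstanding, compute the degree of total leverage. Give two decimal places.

Contribution at this volume is 92,410 × £51.30 = £4,740,633.00.
Operating income = contribution − fixed costs = £4,740,633.00 − £2,751,500 = £1,989,133.00. Interest = £1,030,710.00.
DOL = £4,740,633.00 ÷ £1,989,133.00 = 2.3833; DFL = £1,989,133.00 ÷ £958,423.00 = 2.0754.
Combined leverage = 2.3833 × 2.0754 = 4.9463.

4.95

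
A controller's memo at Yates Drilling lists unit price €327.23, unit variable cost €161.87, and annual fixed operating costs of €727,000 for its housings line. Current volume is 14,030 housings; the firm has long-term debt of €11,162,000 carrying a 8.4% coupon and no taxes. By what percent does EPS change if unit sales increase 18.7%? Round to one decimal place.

+66.2%

At 14,030 units, contribution = 14,030 × €165.36 = €2,320,000.80.
Subtracting fixed costs: EBIT = €2,320,000.80 − €727,000 = €1,593,000.80.
After interest of €937,608.00, pre-tax earnings = €655,392.80.
DCL = total CM / (EBIT − I) = €2,320,000.80 / €655,392.80 = 3.5399.
%ΔEPS = DCL × %ΔSales = 3.5399 × +18.7% = +66.2%.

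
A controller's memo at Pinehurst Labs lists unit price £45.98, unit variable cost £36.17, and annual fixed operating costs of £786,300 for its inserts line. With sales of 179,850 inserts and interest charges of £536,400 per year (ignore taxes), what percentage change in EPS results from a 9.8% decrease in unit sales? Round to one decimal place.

-39.2%

Contribution at this volume is 179,850 × £9.81 = £1,764,328.50.
Operating income = contribution − fixed costs = £1,764,328.50 − £786,300 = £978,028.50.
After interest of £536,400.00, pre-tax earnings = £441,628.50.
DCL = total CM / (EBIT − I) = £1,764,328.50 / £441,628.50 = 3.9951.
%ΔEPS = DCL × %ΔSales = 3.9951 × -9.8% = -39.2%.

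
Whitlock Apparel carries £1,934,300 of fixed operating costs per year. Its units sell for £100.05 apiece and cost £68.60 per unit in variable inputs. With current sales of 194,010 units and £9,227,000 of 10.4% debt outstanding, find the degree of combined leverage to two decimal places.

1.90

At 194,010 units, contribution = 194,010 × £31.45 = £6,101,614.50.
Operating income = contribution − fixed costs = £6,101,614.50 − £1,934,300 = £4,167,314.50. Interest = £959,608.00, so EBIT − I = £3,207,706.50.
Degree of total leverage = total CM / (EBIT − interest) = £6,101,614.50 / £3,207,706.50 = 1.9022.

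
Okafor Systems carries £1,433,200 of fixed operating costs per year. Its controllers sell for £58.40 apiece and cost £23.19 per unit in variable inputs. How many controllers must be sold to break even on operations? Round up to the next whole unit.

40,705 controllers

Contribution margin per unit = £58.40 − £23.19 = £35.21.
Break-even volume = fixed costs ÷ CM per unit = £1,433,200 ÷ £35.21 = 40,704.35, so 40,705 controllers.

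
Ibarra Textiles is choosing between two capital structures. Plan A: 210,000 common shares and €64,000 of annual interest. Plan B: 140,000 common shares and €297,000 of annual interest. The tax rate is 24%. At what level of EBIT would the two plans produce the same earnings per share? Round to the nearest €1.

At indifference, (EBIT − 64,000)(1 − t)/210,000 = (EBIT − 297,000)(1 − t)/140,000.
The (1 − t) factor cancels: (EBIT − 64,000) × 140,000 = (EBIT − 297,000) × 210,000.
Solving, EBIT = (297,000·210,000 − 64,000·140,000) / (210,000 − 140,000) = 53,410,000,000 / 70,000 = 763,000.00.

€763,000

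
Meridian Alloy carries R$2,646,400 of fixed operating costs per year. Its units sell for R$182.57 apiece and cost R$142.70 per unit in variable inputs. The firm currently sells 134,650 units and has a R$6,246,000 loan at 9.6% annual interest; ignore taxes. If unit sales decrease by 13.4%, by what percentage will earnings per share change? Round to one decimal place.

Total contribution margin = 134,650 × R$39.87 = R$5,368,495.50.
EBIT = R$5,368,495.50 − R$2,646,400 = R$2,722,095.50.
After interest of R$599,616.00, pre-tax earnings = R$2,122,479.50.
Degree of combined leverage = contribution ÷ (EBIT − I) = R$5,368,495.50 ÷ R$2,122,479.50 = 2.5294.
EPS therefore changes by 2.5294 × (-13.4%) = -33.9%.

-33.9%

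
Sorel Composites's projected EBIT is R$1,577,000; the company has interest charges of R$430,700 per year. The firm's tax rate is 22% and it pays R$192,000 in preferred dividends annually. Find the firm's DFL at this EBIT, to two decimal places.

Interest = R$430,700.00.
Pre-tax preferred-dividend burden = R$192,000 ÷ (1 − 0.22) = R$246,153.85.
DFL = EBIT ÷ [EBIT − I − D_p/(1−t)] = R$1,577,000 ÷ [R$1,577,000 − R$430,700.00 − R$246,153.85] = R$1,577,000 ÷ R$900,146.15 = 1.7519.

1.75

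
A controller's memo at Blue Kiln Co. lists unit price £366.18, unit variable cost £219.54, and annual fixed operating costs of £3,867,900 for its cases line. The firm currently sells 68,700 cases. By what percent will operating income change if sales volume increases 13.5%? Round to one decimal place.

+21.9%

Total contribution margin = 68,700 × £146.64 = £10,074,168.00.
EBIT = £10,074,168.00 − £3,867,900 = £6,206,268.00.
DOL = contribution ÷ EBIT = £10,074,168.00 ÷ £6,206,268.00 = 1.6232.
So EBIT moves 1.6232 × (+13.5%) = +21.9%.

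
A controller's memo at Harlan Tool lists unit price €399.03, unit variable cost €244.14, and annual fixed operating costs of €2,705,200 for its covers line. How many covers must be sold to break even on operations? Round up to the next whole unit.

Unit CM = price − variable cost = €399.03 − €244.14 = €154.89.
Break-even volume = fixed costs ÷ CM per unit = €2,705,200 ÷ €154.89 = 17,465.30, so 17,466 covers.

17,466 covers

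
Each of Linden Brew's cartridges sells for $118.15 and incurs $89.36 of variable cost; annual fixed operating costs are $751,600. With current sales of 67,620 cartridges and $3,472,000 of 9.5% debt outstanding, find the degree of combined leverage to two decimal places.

Contribution at this volume is 67,620 × $28.79 = $1,946,779.80.
Subtracting fixed costs: EBIT = $1,946,779.80 − $751,600 = $1,195,179.80. Interest = $329,840.00.
DOL = $1,946,779.80 ÷ $1,195,179.80 = 1.6289; DFL = $1,195,179.80 ÷ $865,339.80 = 1.3812.
Combined leverage = 1.6289 × 1.3812 = 2.2498.

2.25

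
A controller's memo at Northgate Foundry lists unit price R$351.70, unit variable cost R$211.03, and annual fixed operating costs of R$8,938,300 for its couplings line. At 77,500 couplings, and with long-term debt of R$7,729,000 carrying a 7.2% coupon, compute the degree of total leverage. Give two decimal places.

Contribution at this volume is 77,500 × R$140.67 = R$10,901,925.00.
EBIT = R$10,901,925.00 − R$8,938,300 = R$1,963,625.00. Interest = R$556,488.00, so EBIT − I = R$1,407,137.00.
Degree of total leverage = total CM / (EBIT − interest) = R$10,901,925.00 / R$1,407,137.00 = 7.7476.

7.75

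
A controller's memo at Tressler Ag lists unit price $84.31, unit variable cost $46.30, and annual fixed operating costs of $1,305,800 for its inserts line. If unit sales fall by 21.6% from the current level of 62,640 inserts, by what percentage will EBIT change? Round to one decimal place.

Total contribution margin = 62,640 × $38.01 = $2,380,946.40.
EBIT = $2,380,946.40 − $1,305,800 = $1,075,146.40.
Degree of operating leverage = $2,380,946.40 / $1,075,146.40 = 2.2145.
%ΔEBIT = DOL × %ΔSales = 2.2145 × -21.6% = -47.8%.

-47.8%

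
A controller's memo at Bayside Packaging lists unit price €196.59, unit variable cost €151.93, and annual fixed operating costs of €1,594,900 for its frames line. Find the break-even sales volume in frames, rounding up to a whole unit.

Contribution margin per unit = €196.59 − €151.93 = €44.66.
Break-even volume = fixed costs ÷ CM per unit = €1,594,900 ÷ €44.66 = 35,712.05, so 35,713 frames.

35,713 frames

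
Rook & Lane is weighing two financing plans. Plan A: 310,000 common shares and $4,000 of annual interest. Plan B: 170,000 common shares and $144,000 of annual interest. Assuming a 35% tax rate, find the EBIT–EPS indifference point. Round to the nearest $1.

At indifference, (EBIT − 4,000)(1 − t)/310,000 = (EBIT − 144,000)(1 − t)/170,000.
Cancelling (1 − t) and cross-multiplying: 170,000·(EBIT − 4,000) = 310,000·(EBIT − 144,000).
EBIT × (310,000 − 170,000) = 144,000 × 310,000 − 4,000 × 170,000 = 43,960,000,000, so EBIT = 43,960,000,000 ÷ 140,000 = 314,000.00.

$314,000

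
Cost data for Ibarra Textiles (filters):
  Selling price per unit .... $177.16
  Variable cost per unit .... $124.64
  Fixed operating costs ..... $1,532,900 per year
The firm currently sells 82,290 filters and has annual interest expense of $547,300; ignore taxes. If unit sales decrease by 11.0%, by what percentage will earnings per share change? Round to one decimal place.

-21.2%

Contribution at this volume is 82,290 × $52.52 = $4,321,870.80.
Operating income = contribution − fixed costs = $4,321,870.80 − $1,532,900 = $2,788,970.80.
Interest = $547,300.00, so EBIT − I = $2,241,670.80.
Degree of combined leverage = contribution ÷ (EBIT − I) = $4,321,870.80 ÷ $2,241,670.80 = 1.9280.
%ΔEPS = DCL × %ΔSales = 1.9280 × -11.0% = -21.2%.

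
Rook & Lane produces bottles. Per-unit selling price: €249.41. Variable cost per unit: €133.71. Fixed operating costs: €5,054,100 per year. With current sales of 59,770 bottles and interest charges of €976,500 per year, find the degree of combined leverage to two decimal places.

7.82

At 59,770 units, contribution = 59,770 × €115.70 = €6,915,389.00.
Subtracting fixed costs: EBIT = €6,915,389.00 − €5,054,100 = €1,861,289.00. Interest = €976,500.00, so EBIT − I = €884,789.00.
Degree of total leverage = total CM / (EBIT − interest) = €6,915,389.00 / €884,789.00 = 7.8159.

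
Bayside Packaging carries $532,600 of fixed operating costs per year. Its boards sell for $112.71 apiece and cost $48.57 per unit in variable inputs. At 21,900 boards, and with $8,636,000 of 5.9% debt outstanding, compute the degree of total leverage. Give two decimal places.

Total contribution margin = 21,900 × $64.14 = $1,404,666.00.
Operating income = contribution − fixed costs = $1,404,666.00 − $532,600 = $872,066.00. Interest = $509,524.00.
DOL = $1,404,666.00 ÷ $872,066.00 = 1.6107; DFL = $872,066.00 ÷ $362,542.00 = 2.4054.
DCL = DOL × DFL = 1.6107 × 2.4054 = 3.8744.

3.87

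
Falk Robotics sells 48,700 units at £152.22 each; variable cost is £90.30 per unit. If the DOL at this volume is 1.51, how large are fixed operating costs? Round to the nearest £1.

At 48,700 units, contribution = 48,700 × £61.92 = £3,015,504.00.
Since DOL = CM ÷ EBIT, EBIT = £3,015,504.00 ÷ 1.51 = £1,997,022.52.
And FC = contribution − EBIT = £3,015,504.00 − £1,997,022.52 = £1,018,481.

£1,018,481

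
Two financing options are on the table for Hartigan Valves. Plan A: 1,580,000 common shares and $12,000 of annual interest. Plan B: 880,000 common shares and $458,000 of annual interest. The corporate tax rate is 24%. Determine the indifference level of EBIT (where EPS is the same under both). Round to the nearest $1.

$1,018,686

Set EPS_A = EPS_B: (EBIT − $12,000)(1 − 0.24) ÷ 1,580,000 = (EBIT − $458,000)(1 − 0.24) ÷ 880,000.
Cancelling (1 − t) and cross-multiplying: 880,000·(EBIT − 12,000) = 1,580,000·(EBIT − 458,000).
EBIT × (1,580,000 − 880,000) = 458,000 × 1,580,000 − 12,000 × 880,000 = 713,080,000,000, so EBIT = 713,080,000,000 ÷ 700,000 = 1,018,685.71.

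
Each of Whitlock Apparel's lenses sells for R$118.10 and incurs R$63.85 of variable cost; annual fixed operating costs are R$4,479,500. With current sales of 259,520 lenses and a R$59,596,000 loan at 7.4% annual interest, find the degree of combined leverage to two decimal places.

Contribution at this volume is 259,520 × R$54.25 = R$14,078,960.00.
EBIT = R$14,078,960.00 − R$4,479,500 = R$9,599,460.00. Interest = R$4,410,104.00.
DOL = R$14,078,960.00 ÷ R$9,599,460.00 = 1.4666; DFL = R$9,599,460.00 ÷ R$5,189,356.00 = 1.8498.
Combined leverage = 1.4666 × 1.8498 = 2.7129.

2.71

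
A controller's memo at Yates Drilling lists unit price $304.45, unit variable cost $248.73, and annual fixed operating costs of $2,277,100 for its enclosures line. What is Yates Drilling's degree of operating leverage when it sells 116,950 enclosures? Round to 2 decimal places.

1.54

Total contribution margin = 116,950 × $55.72 = $6,516,454.00.
Operating income = contribution − fixed costs = $6,516,454.00 − $2,277,100 = $4,239,354.00.
DOL = contribution ÷ EBIT = $6,516,454.00 ÷ $4,239,354.00 = 1.5371.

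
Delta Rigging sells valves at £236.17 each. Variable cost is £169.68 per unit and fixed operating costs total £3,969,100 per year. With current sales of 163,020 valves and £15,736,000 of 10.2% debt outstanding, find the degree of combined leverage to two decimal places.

Contribution at this volume is 163,020 × £66.49 = £10,839,199.80.
Subtracting fixed costs: EBIT = £10,839,199.80 − £3,969,100 = £6,870,099.80. Interest = £1,605,072.00, so EBIT − I = £5,265,027.80.
Degree of total leverage = total CM / (EBIT − interest) = £10,839,199.80 / £5,265,027.80 = 2.0587.

2.06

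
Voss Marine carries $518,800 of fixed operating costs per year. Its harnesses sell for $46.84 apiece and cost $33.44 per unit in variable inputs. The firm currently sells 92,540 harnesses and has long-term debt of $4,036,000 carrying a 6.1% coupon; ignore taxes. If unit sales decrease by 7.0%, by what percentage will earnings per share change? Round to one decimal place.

-18.3%

At 92,540 units, contribution = 92,540 × $13.40 = $1,240,036.00.
Subtracting fixed costs: EBIT = $1,240,036.00 − $518,800 = $721,236.00.
Interest = $246,196.00, so EBIT − I = $475,040.00.
DCL = total CM / (EBIT − I) = $1,240,036.00 / $475,040.00 = 2.6104.
%ΔEPS = DCL × %ΔSales = 2.6104 × -7.0% = -18.3%.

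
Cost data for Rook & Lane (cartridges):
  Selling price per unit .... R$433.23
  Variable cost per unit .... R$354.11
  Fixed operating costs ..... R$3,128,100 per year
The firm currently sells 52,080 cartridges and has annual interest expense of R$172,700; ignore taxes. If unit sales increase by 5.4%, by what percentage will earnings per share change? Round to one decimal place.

+27.1%

At 52,080 units, contribution = 52,080 × R$79.12 = R$4,120,569.60.
Operating income = contribution − fixed costs = R$4,120,569.60 − R$3,128,100 = R$992,469.60.
Interest = R$172,700.00, so EBIT − I = R$819,769.60.
DCL = total CM / (EBIT − I) = R$4,120,569.60 / R$819,769.60 = 5.0265.
%ΔEPS = DCL × %ΔSales = 5.0265 × +5.4% = +27.1%.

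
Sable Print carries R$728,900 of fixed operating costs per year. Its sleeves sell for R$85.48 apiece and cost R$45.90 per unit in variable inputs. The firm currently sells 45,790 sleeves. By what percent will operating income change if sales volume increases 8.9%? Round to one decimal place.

+14.9%

Total contribution margin = 45,790 × R$39.58 = R$1,812,368.20.
Operating income = contribution − fixed costs = R$1,812,368.20 − R$728,900 = R$1,083,468.20.
DOL = contribution ÷ EBIT = R$1,812,368.20 ÷ R$1,083,468.20 = 1.6727.
Operating income changes by 1.6727 × +8.9% = +14.9%.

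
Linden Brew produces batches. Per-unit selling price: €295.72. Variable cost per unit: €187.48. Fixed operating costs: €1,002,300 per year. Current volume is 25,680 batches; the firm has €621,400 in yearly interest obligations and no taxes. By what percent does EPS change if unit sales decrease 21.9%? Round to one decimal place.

At 25,680 units, contribution = 25,680 × €108.24 = €2,779,603.20.
Operating income = contribution − fixed costs = €2,779,603.20 − €1,002,300 = €1,777,303.20.
After interest of €621,400.00, pre-tax earnings = €1,155,903.20.
Degree of combined leverage = contribution ÷ (EBIT − I) = €2,779,603.20 ÷ €1,155,903.20 = 2.4047.
EPS therefore changes by 2.4047 × (-21.9%) = -52.7%.

-52.7%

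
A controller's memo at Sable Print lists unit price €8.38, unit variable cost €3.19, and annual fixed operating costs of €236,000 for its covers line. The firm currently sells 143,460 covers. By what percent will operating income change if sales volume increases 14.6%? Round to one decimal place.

+21.4%

At 143,460 units, contribution = 143,460 × €5.19 = €744,557.40.
EBIT = €744,557.40 − €236,000 = €508,557.40.
DOL = contribution ÷ EBIT = €744,557.40 ÷ €508,557.40 = 1.4641.
%ΔEBIT = DOL × %ΔSales = 1.4641 × +14.6% = +21.4%.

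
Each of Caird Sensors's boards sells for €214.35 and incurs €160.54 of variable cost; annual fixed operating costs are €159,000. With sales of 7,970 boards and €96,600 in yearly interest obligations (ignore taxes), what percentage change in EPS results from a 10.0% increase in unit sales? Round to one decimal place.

At 7,970 units, contribution = 7,970 × €53.81 = €428,865.70.
EBIT = €428,865.70 − €159,000 = €269,865.70.
After interest of €96,600.00, pre-tax earnings = €173,265.70.
DCL = total CM / (EBIT − I) = €428,865.70 / €173,265.70 = 2.4752.
%ΔEPS = DCL × %ΔSales = 2.4752 × +10.0% = +24.8%.

+24.8%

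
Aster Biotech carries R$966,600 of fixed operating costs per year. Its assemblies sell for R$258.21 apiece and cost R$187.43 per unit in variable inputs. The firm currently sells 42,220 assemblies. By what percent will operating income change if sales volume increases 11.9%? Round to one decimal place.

At 42,220 units, contribution = 42,220 × R$70.78 = R$2,988,331.60.
EBIT = R$2,988,331.60 − R$966,600 = R$2,021,731.60.
So DOL = total CM / EBIT = R$2,988,331.60 / R$2,021,731.60 = 1.4781.
So EBIT moves 1.4781 × (+11.9%) = +17.6%.

+17.6%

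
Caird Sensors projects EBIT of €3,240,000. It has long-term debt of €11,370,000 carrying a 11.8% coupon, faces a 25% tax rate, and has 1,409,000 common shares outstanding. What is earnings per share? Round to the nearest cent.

€1.01

Pre-tax income = €3,240,000 − €1,341,660.00 = €1,898,340.00.
Net income = €1,898,340.00 × (1 − 0.25) = €1,423,755.00.
EPS = €1,423,755.00 ÷ 1,409,000 = €1.01.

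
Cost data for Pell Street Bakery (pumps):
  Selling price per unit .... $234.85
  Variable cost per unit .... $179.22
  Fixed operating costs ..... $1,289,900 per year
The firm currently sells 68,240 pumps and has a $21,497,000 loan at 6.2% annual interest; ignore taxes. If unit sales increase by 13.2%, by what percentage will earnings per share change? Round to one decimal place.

+42.7%

Contribution at this volume is 68,240 × $55.63 = $3,796,191.20.
Operating income = contribution − fixed costs = $3,796,191.20 − $1,289,900 = $2,506,291.20.
Interest = $1,332,814.00, so EBIT − I = $1,173,477.20.
Degree of combined leverage = contribution ÷ (EBIT − I) = $3,796,191.20 ÷ $1,173,477.20 = 3.2350.
%ΔEPS = DCL × %ΔSales = 3.2350 × +13.2% = +42.7%.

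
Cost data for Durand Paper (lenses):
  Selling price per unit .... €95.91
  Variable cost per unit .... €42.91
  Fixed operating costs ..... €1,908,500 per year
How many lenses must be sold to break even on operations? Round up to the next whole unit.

36,010 lenses

Contribution margin per unit = €95.91 − €42.91 = €53.00.
Units to break even: €1,908,500 ÷ €53.00 = 36,009.43, rounded up to 36,010.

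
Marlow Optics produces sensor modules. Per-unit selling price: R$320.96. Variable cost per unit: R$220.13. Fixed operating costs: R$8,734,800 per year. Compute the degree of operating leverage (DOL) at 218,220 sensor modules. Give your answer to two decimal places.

Total contribution margin = 218,220 × R$100.83 = R$22,003,122.60.
EBIT = R$22,003,122.60 − R$8,734,800 = R$13,268,322.60.
DOL = contribution ÷ EBIT = R$22,003,122.60 ÷ R$13,268,322.60 = 1.6583.

1.66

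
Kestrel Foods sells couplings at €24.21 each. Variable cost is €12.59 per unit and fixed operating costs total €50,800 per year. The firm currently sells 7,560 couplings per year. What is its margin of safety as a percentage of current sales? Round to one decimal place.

Contribution margin per unit = €24.21 − €12.59 = €11.62. Break-even units = €50,800 ÷ €11.62 = 4,371.77; break-even revenue = 4,371.77 × €24.21 = €105,840.62.
Actual sales revenue = 7,560 × €24.21 = €183,027.60.
Margin of safety = (€183,027.60 − €105,840.62) ÷ €183,027.60 = 42.2%.

42.2%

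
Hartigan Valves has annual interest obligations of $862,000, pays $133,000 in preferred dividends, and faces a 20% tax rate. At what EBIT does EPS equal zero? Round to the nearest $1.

Preferred dividends are paid after tax, so their pre-tax equivalent is $133,000 ÷ (1 − 0.20) = $166,250.00.
Financial break-even EBIT = interest + D_p ÷ (1 − t) = $862,000 + $166,250.00 = $1,028,250.00.

$1,028,250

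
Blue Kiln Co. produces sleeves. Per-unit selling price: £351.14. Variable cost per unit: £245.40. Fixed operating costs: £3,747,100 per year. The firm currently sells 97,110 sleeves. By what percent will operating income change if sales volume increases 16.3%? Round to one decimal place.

Contribution at this volume is 97,110 × £105.74 = £10,268,411.40.
EBIT = £10,268,411.40 − £3,747,100 = £6,521,311.40.
So DOL = total CM / EBIT = £10,268,411.40 / £6,521,311.40 = 1.5746.
%ΔEBIT = DOL × %ΔSales = 1.5746 × +16.3% = +25.7%.

+25.7%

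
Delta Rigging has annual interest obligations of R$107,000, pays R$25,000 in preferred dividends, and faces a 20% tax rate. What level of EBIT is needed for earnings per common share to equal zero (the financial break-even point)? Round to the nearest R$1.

Grossing the preferred dividend up to pre-tax terms: R$25,000 / (1 − 0.20) = R$31,250.00.
EPS = 0 when EBIT covers interest plus the pre-tax preferred burden: R$107,000 + R$31,250.00 = R$138,250.00.

R$138,250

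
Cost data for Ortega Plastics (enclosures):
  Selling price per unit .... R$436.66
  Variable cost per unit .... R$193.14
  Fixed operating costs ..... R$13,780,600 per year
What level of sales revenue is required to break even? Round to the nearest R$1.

CM per unit = R$436.66 − R$193.14 = R$243.52; CM ratio = R$243.52 / R$436.66 = 0.5577.
Break-even revenue = fixed costs × price ÷ CM = R$13,780,600 × R$436.66 ÷ R$243.52 = R$24,710,237.

R$24,710,237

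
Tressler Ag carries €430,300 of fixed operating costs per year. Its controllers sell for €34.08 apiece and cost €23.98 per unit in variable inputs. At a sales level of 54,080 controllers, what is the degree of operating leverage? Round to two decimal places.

4.71

At 54,080 units, contribution = 54,080 × €10.10 = €546,208.00.
EBIT = €546,208.00 − €430,300 = €115,908.00.
Degree of operating leverage = €546,208.00 / €115,908.00 = 4.7124.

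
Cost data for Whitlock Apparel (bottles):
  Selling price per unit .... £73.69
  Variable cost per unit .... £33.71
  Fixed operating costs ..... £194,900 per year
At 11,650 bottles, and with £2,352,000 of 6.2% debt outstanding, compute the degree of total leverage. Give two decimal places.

Contribution at this volume is 11,650 × £39.98 = £465,767.00.
EBIT = £465,767.00 − £194,900 = £270,867.00. Interest = £145,824.00.
DOL = £465,767.00 ÷ £270,867.00 = 1.7195; DFL = £270,867.00 ÷ £125,043.00 = 2.1662.
DCL = DOL × DFL = 1.7195 × 2.1662 = 3.7248.

3.72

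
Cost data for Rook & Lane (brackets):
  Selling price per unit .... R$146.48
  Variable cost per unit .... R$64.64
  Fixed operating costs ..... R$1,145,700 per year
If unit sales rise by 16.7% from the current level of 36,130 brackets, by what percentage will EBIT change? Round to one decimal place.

+27.3%

At 36,130 units, contribution = 36,130 × R$81.84 = R$2,956,879.20.
Operating income = contribution − fixed costs = R$2,956,879.20 − R$1,145,700 = R$1,811,179.20.
Degree of operating leverage = R$2,956,879.20 / R$1,811,179.20 = 1.6326.
So EBIT moves 1.6326 × (+16.7%) = +27.3%.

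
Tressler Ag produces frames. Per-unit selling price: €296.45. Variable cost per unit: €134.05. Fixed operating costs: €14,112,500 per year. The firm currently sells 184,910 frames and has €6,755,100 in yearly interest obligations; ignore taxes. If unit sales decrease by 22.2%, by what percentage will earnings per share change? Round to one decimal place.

Total contribution margin = 184,910 × €162.40 = €30,029,384.00.
Operating income = contribution − fixed costs = €30,029,384.00 − €14,112,500 = €15,916,884.00.
After interest of €6,755,100.00, pre-tax earnings = €9,161,784.00.
DCL = total CM / (EBIT − I) = €30,029,384.00 / €9,161,784.00 = 3.2777.
%ΔEPS = DCL × %ΔSales = 3.2777 × -22.2% = -72.8%.

-72.8%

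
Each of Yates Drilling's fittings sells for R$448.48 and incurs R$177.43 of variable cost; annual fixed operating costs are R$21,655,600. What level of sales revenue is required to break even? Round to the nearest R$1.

R$35,831,409

Contribution margin per unit = R$448.48 − R$177.43 = R$271.05, a CM ratio of R$271.05 ÷ R$448.48 = 0.6044.
Break-even revenue = fixed costs × price ÷ CM = R$21,655,600 × R$448.48 ÷ R$271.05 = R$35,831,409.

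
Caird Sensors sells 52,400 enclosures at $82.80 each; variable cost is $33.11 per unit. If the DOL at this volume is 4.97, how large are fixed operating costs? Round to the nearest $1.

$2,079,861

At 52,400 units, contribution = 52,400 × $49.69 = $2,603,756.00.
DOL = contribution / EBIT, so EBIT = $2,603,756.00 / 4.97 = $523,894.57.
And FC = contribution − EBIT = $2,603,756.00 − $523,894.57 = $2,079,861.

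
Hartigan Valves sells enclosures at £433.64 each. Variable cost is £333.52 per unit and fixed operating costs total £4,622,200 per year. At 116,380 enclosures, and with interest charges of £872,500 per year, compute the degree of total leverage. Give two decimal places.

Contribution at this volume is 116,380 × £100.12 = £11,651,965.60.
EBIT = £11,651,965.60 − £4,622,200 = £7,029,765.60. Interest = £872,500.00, so EBIT − I = £6,157,265.60.
Degree of total leverage = total CM / (EBIT − interest) = £11,651,965.60 / £6,157,265.60 = 1.8924.

1.89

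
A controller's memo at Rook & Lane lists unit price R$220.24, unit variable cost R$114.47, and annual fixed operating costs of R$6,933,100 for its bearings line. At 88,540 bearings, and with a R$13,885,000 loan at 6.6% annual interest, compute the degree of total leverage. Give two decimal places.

At 88,540 units, contribution = 88,540 × R$105.77 = R$9,364,875.80.
Operating income = contribution − fixed costs = R$9,364,875.80 − R$6,933,100 = R$2,431,775.80. Interest = R$916,410.00, so EBIT − I = R$1,515,365.80.
DCL = contribution ÷ (EBIT − I) = R$9,364,875.80 ÷ R$1,515,365.80 = 6.1799.

6.18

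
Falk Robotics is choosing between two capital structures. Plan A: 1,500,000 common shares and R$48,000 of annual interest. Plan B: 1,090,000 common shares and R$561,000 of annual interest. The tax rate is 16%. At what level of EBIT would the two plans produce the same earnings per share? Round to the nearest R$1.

At indifference, (EBIT − 48,000)(1 − t)/1,500,000 = (EBIT − 561,000)(1 − t)/1,090,000.
The (1 − t) factor cancels: (EBIT − 48,000) × 1,090,000 = (EBIT − 561,000) × 1,500,000.
EBIT × (1,500,000 − 1,090,000) = 561,000 × 1,500,000 − 48,000 × 1,090,000 = 789,180,000,000, so EBIT = 789,180,000,000 ÷ 410,000 = 1,924,829.27.

R$1,924,829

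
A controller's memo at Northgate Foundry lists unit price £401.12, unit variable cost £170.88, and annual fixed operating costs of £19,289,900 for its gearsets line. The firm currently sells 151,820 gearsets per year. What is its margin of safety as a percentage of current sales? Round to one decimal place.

44.8%

Each unit contributes £401.12 − £170.88 = £230.24. Break-even units = £19,289,900 ÷ £230.24 = 83,781.71; break-even revenue = 83,781.71 × £401.12 = £33,606,517.93.
Actual sales revenue = 151,820 × £401.12 = £60,898,038.40.
Margin of safety = (£60,898,038.40 − £33,606,517.93) ÷ £60,898,038.40 = 44.8%.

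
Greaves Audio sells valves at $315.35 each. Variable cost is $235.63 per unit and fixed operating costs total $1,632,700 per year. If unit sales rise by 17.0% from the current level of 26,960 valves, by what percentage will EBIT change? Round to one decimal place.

At 26,960 units, contribution = 26,960 × $79.72 = $2,149,251.20.
Subtracting fixed costs: EBIT = $2,149,251.20 − $1,632,700 = $516,551.20.
DOL = contribution ÷ EBIT = $2,149,251.20 ÷ $516,551.20 = 4.1608.
So EBIT moves 4.1608 × (+17.0%) = +70.7%.

+70.7%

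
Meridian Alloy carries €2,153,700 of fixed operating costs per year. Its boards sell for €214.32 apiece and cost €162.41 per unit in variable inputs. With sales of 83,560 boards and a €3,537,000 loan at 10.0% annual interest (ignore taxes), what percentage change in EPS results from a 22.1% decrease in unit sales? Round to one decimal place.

Contribution at this volume is 83,560 × €51.91 = €4,337,599.60.
EBIT = €4,337,599.60 − €2,153,700 = €2,183,899.60.
Interest = €353,700.00, so EBIT − I = €1,830,199.60.
DCL = total CM / (EBIT − I) = €4,337,599.60 / €1,830,199.60 = 2.3700.
EPS therefore changes by 2.3700 × (-22.1%) = -52.4%.

-52.4%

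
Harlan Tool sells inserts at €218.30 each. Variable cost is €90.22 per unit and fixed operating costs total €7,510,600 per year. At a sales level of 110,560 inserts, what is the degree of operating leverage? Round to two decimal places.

2.13

Contribution at this volume is 110,560 × €128.08 = €14,160,524.80.
Subtracting fixed costs: EBIT = €14,160,524.80 − €7,510,600 = €6,649,924.80.
DOL = contribution ÷ EBIT = €14,160,524.80 ÷ €6,649,924.80 = 2.1294.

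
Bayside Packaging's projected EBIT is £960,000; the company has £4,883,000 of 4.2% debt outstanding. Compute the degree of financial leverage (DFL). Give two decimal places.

Annual interest charges come to £205,086.00.
Degree of financial leverage = EBIT / (EBIT − interest) = £960,000 / £754,914.00 = 1.2717.

1.27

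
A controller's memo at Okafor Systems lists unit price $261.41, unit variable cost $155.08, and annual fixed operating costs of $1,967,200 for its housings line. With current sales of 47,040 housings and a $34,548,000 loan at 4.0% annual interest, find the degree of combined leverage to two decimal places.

3.03

At 47,040 units, contribution = 47,040 × $106.33 = $5,001,763.20.
EBIT = $5,001,763.20 − $1,967,200 = $3,034,563.20. Interest = $1,381,920.00, so EBIT − I = $1,652,643.20.
DCL = contribution ÷ (EBIT − I) = $5,001,763.20 ÷ $1,652,643.20 = 3.0265.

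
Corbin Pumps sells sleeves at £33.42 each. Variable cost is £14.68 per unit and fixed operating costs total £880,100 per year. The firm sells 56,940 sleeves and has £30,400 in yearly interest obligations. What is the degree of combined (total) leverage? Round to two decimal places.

Contribution at this volume is 56,940 × £18.74 = £1,067,055.60.
EBIT = £1,067,055.60 − £880,100 = £186,955.60. Interest = £30,400.00, so EBIT − I = £156,555.60.
Degree of total leverage = total CM / (EBIT − interest) = £1,067,055.60 / £156,555.60 = 6.8158.

6.82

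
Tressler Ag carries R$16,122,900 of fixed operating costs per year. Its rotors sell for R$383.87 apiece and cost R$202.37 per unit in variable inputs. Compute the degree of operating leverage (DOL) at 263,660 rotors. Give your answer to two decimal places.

At 263,660 units, contribution = 263,660 × R$181.50 = R$47,854,290.00.
EBIT = R$47,854,290.00 − R$16,122,900 = R$31,731,390.00.
So DOL = total CM / EBIT = R$47,854,290.00 / R$31,731,390.00 = 1.5081.

1.51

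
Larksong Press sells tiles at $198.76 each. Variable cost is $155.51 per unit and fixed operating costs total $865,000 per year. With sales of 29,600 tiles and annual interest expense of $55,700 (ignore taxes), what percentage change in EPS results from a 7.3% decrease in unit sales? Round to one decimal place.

-26.0%

Total contribution margin = 29,600 × $43.25 = $1,280,200.00.
Operating income = contribution − fixed costs = $1,280,200.00 − $865,000 = $415,200.00.
Interest = $55,700.00, so EBIT − I = $359,500.00.
DCL = total CM / (EBIT − I) = $1,280,200.00 / $359,500.00 = 3.5611.
%ΔEPS = DCL × %ΔSales = 3.5611 × -7.3% = -26.0%.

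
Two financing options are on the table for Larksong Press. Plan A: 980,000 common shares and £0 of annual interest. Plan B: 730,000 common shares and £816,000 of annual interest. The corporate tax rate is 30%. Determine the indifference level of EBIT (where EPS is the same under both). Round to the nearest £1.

At indifference, (EBIT − 0)(1 − t)/980,000 = (EBIT − 816,000)(1 − t)/730,000.
The (1 − t) factor cancels: (EBIT − 0) × 730,000 = (EBIT − 816,000) × 980,000.
EBIT × (980,000 − 730,000) = 816,000 × 980,000 − 0 × 730,000 = 799,680,000,000, so EBIT = 799,680,000,000 ÷ 250,000 = 3,198,720.00.

£3,198,720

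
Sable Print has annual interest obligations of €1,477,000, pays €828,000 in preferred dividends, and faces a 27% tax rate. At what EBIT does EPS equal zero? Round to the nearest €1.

Preferred dividends are paid after tax, so their pre-tax equivalent is €828,000 ÷ (1 − 0.27) = €1,134,246.58.
Financial break-even EBIT = interest + D_p ÷ (1 − t) = €1,477,000 + €1,134,246.58 = €2,611,246.58.

€2,611,247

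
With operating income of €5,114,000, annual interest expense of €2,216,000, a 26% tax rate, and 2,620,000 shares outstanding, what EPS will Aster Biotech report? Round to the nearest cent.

€0.82

Interest = €2,216,000.00, so EBT = €5,114,000 − €2,216,000.00 = €2,898,000.00.
After tax at 26%: net income = €2,898,000.00 × 0.74 = €2,144,520.00.
Per share: €2,144,520.00 / 2,620,000 shares = €0.82.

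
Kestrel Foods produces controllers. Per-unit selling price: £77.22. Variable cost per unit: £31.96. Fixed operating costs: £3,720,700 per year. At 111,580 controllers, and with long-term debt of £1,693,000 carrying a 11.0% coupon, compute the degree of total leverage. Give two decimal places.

Contribution at this volume is 111,580 × £45.26 = £5,050,110.80.
EBIT = £5,050,110.80 − £3,720,700 = £1,329,410.80. Interest = £186,230.00, so EBIT − I = £1,143,180.80.
Degree of total leverage = total CM / (EBIT − interest) = £5,050,110.80 / £1,143,180.80 = 4.4176.

4.42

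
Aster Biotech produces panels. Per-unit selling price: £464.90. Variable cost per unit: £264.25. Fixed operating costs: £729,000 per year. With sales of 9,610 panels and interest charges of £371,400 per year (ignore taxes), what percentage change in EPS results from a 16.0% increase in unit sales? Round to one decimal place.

Contribution at this volume is 9,610 × £200.65 = £1,928,246.50.
Operating income = contribution − fixed costs = £1,928,246.50 − £729,000 = £1,199,246.50.
Interest = £371,400.00, so EBIT − I = £827,846.50.
DCL = total CM / (EBIT − I) = £1,928,246.50 / £827,846.50 = 2.3292.
EPS therefore changes by 2.3292 × (+16.0%) = +37.3%.

+37.3%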